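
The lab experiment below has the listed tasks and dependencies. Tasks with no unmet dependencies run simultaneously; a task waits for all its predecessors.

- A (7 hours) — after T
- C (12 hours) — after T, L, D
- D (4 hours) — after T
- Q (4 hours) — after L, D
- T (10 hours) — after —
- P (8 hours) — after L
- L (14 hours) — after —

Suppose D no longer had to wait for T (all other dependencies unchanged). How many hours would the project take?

26

Original critical path: L→C = 14+12 = 26 ⇒ 26 hours.
Without T→D, D's earliest start moves from 10 to 0.
The longest chain is now L→C = 14+12 = 26, so the project takes 26 hours.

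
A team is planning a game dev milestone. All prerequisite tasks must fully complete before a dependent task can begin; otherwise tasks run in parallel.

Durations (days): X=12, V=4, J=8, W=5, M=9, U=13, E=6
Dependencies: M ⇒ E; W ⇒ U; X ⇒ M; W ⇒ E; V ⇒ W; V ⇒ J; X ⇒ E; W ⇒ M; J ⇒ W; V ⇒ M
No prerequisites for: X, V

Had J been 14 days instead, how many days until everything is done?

38

As given, the longest chain is V→J→W→M→E = 4+8+5+9+6 = 32, so the finish is 32 days.
J is on the critical path; changing it to 14 makes that path 38 days.
No other chain overtakes it, so the finish is 38 days.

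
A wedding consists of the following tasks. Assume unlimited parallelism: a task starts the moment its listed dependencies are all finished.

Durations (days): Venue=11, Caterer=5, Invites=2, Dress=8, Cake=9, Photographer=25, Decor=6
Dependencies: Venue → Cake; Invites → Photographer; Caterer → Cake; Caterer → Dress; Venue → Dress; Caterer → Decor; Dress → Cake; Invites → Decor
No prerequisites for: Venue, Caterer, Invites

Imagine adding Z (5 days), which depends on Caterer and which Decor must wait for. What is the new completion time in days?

Originally the job takes 28 days.
With Z inserted, Decor now waits for max(Invites, Caterer, Z).
New critical path: Venue→Dress→Cake = 11+8+9 = 28 ⇒ 28 days.

28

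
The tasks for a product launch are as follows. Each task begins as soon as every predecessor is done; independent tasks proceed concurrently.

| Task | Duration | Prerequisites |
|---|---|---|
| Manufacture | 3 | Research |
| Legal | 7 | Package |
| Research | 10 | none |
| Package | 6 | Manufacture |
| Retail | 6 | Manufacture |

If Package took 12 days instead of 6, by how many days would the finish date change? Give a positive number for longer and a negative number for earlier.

The binding path is Research→Manufacture→Package→Legal = 10+3+6+7 = 26; finish at 26 days.
Since Package is critical, the +6 change carries straight to that chain (now 32 days).
No other chain overtakes it, so the finish is 32 days.
Change in finish: 32 − 26 = +6 days.

6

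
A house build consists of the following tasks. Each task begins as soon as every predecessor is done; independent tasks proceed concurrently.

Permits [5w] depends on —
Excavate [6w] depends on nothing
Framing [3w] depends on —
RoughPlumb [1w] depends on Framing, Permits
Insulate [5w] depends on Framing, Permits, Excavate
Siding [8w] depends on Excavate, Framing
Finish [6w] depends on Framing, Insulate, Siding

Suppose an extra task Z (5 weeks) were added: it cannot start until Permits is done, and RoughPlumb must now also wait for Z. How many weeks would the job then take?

Originally the job takes 20 weeks.
With Z inserted, RoughPlumb now waits for max(Framing, Permits, Z).
New critical path: Excavate→Siding→Finish = 6+8+6 = 20 ⇒ 20 weeks.

20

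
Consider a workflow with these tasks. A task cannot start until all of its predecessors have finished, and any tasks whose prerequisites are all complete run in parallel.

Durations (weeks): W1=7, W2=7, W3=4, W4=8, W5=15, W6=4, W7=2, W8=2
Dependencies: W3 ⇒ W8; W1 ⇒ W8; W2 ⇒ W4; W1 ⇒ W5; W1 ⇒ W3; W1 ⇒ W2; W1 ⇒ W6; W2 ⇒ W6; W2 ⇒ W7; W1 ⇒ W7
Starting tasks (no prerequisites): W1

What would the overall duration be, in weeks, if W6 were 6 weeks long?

Actual critical path: W1→W2→W4 = 7+7+8 = 22 ⇒ 22 weeks.
The longest path through W6 is only 18 weeks, so W6 has float 4.
That remains the longest chain; total 22 weeks.

22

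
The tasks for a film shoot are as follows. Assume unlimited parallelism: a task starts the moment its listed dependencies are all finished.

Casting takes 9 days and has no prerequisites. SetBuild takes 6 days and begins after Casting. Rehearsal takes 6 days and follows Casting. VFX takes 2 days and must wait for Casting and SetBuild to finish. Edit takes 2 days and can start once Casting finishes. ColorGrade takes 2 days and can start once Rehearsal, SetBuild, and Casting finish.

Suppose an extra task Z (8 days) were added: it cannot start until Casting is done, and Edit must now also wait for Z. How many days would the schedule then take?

19

Originally the schedule takes 17 days.
With Z inserted, Edit now waits for max(Casting, Z).
New critical path: Casting→Z→Edit = 9+8+2 = 19 ⇒ 19 days.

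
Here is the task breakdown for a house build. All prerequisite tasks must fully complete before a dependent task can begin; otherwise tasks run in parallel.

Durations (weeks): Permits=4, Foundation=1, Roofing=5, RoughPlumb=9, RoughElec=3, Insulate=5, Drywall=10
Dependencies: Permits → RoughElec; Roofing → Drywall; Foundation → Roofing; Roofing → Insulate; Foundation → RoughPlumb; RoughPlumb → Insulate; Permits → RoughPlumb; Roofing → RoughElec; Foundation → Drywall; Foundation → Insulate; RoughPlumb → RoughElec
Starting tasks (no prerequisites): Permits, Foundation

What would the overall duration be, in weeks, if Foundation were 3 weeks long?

Actual critical path: Permits→RoughPlumb→Insulate = 4+9+5 = 18 ⇒ 18 weeks.
The longest path through Foundation is only 16 weeks, so Foundation has float 2.
No other chain overtakes it, so the finish is 18 weeks.

18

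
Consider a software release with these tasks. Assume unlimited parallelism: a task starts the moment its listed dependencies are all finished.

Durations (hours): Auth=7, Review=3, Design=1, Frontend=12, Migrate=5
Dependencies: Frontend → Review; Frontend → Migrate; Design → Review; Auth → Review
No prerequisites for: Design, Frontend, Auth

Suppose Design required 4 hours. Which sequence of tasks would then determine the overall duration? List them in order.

Critical path before the change: Frontend→Migrate = 12+5 = 17 giving 17 hours.
Design is off the critical path — its longest chain is 4 hours, giving 13 of slack.
The critical path is still Frontend→Migrate; finish is now 17 hours.

Frontend, Migrate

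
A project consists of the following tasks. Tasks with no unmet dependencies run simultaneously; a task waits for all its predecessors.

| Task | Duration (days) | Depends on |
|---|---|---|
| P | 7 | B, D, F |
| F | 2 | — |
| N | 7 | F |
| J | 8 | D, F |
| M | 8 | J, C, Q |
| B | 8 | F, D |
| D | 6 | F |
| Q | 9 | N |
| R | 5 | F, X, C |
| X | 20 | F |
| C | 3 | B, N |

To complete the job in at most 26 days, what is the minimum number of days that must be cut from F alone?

1

Current finish: 27 days; target: 26.
F is on every critical path, so each day cut from F cuts the finish by one (this holds down to a finish of 26).
Need 27 − 26 = 1 day off F → F becomes 1 day, finish becomes 26.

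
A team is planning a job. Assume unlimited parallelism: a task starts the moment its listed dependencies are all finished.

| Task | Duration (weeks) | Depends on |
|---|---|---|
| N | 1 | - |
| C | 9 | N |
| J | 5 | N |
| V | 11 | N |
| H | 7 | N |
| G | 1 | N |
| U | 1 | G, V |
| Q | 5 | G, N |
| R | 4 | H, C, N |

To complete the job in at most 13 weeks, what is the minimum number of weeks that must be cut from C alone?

1

Current finish: 14 weeks; target: 13.
C is on every critical path, so each week cut from C cuts the finish by one (this holds down to a finish of 13).
Need 14 − 13 = 1 week off C → C becomes 8 weeks, finish becomes 13.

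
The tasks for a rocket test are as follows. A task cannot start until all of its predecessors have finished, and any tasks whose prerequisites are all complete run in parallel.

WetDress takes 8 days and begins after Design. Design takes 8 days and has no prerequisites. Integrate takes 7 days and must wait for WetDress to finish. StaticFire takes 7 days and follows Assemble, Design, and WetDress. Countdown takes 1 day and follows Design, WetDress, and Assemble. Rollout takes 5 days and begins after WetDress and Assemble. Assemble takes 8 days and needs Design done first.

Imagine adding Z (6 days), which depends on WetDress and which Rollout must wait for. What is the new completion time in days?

Originally the schedule takes 23 days.
With Z inserted, Rollout now waits for max(WetDress, Assemble, Z).
New critical path: Design→WetDress→Z→Rollout = 8+8+6+5 = 27 ⇒ 27 days.

27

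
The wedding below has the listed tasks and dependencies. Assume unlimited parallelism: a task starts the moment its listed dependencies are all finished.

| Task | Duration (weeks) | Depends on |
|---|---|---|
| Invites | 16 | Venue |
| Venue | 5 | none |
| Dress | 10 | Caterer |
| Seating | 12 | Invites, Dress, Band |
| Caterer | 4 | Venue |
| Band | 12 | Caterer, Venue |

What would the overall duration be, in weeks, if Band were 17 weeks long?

Actual critical path: Venue→Caterer→Band→Seating = 5+4+12+12 = 33 ⇒ 33 weeks.
Band lies on that path, so at 17 weeks the path becomes 38 weeks.
The critical path is still Venue→Caterer→Band→Seating; finish is now 38 weeks.

38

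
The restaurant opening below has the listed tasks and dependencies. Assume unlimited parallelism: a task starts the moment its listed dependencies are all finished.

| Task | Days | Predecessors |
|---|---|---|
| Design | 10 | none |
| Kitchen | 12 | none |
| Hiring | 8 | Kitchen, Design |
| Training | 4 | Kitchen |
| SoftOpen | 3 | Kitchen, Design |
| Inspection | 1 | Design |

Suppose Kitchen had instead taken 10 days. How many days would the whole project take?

18

Actual critical path: Kitchen→Hiring = 12+8 = 20 ⇒ 20 days.
Kitchen lies on that path, so at 10 days the path becomes 18 days.
Now Design→Hiring = 10+8 = 18 is longest, so the finish becomes 18 days.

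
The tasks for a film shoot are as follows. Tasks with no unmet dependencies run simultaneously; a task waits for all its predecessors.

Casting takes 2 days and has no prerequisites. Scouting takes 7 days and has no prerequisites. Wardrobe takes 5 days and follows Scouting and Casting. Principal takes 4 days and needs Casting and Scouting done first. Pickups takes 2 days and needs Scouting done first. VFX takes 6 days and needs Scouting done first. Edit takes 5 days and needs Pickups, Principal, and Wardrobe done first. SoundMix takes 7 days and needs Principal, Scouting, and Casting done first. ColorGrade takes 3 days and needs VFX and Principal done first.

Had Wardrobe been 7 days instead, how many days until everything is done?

As given, the longest chain is Scouting→Principal→SoundMix = 7+4+7 = 18, so the finish is 18 days.
Wardrobe has 1 day of float (longest path through it is 17).
The binding chain switches to Scouting→Wardrobe→Edit = 7+7+5 = 19; finish 19 days.

19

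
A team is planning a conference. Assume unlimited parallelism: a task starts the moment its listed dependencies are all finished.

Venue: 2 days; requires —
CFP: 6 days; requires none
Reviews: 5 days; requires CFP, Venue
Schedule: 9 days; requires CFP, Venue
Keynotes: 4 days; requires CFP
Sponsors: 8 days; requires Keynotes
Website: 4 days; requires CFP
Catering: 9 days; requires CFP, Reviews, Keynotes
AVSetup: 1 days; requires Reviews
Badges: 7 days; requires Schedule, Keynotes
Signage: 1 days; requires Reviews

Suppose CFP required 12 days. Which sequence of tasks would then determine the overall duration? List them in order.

As given, the longest chain is CFP→Schedule→Badges = 6+9+7 = 22, so the finish is 22 days.
CFP lies on that path, so at 12 days the path becomes 28 days.
No other chain overtakes it, so the finish is 28 days.

CFP, Schedule, Badges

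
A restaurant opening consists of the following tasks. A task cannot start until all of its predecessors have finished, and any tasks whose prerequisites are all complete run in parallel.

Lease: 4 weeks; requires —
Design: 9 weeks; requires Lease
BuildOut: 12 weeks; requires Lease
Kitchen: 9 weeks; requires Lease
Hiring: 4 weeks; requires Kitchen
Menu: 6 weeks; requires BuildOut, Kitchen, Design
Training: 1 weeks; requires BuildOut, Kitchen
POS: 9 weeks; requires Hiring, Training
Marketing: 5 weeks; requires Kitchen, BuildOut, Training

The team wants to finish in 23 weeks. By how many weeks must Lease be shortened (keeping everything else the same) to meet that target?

Current finish: 26 weeks; target: 23.
Lease is on every critical path, so each week cut from Lease cuts the finish by one (this holds down to a finish of 23).
Need 26 − 23 = 3 weeks off Lease → Lease becomes 1 week, finish becomes 23.

3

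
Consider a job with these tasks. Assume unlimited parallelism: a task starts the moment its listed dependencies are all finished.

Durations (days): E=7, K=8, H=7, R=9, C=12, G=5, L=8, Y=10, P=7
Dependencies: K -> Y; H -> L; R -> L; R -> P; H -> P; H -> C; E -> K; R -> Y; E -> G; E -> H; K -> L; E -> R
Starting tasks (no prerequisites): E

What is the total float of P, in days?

Critical path: E→H→C = 7+7+12 = 26, so the finish is 26 days.
Longest path through P: 23 days (earliest finish 23, latest finish 26).
So P can slip 26 − 23 = 3 days.

3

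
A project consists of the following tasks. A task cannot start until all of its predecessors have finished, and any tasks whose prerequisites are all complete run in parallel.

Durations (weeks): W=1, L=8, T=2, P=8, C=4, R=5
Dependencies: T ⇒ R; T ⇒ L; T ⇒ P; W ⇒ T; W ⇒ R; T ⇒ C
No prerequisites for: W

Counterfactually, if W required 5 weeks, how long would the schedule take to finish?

15

Actual critical path: W→T→P = 1+2+8 = 11 ⇒ 11 weeks.
W is on the critical path; changing it to 5 makes that path 15 weeks.
That remains the longest chain; total 15 weeks.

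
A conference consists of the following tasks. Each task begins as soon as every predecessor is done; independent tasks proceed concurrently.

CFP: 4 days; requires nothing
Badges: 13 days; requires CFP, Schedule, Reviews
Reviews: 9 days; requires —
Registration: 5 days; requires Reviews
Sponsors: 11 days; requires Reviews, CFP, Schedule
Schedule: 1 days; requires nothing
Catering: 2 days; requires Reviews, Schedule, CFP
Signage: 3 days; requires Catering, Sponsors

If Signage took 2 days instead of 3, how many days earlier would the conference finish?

1

Actual critical path: Reviews→Sponsors→Signage = 9+11+3 = 23 ⇒ 23 days.
Signage is on the critical path; changing it to 2 makes that path 22 days.
That remains the longest chain; total 22 days.
Change in finish: 22 − 23 = -1 days.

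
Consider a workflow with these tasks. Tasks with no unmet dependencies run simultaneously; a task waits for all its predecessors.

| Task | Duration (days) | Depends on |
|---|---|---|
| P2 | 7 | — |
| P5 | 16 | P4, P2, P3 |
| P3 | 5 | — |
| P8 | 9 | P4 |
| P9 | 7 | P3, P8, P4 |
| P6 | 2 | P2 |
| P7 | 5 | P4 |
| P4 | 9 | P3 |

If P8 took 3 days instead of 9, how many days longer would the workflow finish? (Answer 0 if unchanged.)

As given, the longest chain is P3→P4→P8→P9 = 5+9+9+7 = 30, so the finish is 30 days.
P8 lies on that path, so at 3 days the path becomes 24 days.
The binding chain switches to P3→P4→P5 = 5+9+16 = 30; finish 30 days.
Change in finish: 30 − 30 = +0 days.

0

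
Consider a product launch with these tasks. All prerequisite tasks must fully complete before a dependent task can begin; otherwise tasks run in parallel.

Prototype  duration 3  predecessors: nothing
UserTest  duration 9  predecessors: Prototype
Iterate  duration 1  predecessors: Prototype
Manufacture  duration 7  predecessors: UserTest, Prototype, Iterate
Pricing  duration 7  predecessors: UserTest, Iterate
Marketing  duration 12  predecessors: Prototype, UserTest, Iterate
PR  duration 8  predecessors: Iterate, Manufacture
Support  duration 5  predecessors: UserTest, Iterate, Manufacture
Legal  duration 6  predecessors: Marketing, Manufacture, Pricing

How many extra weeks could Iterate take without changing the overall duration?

8

The longest chain is Prototype→UserTest→Marketing→Legal = 3+9+12+6 = 30; overall finish 30 weeks.
Iterate finishes as early as 4 and must finish by 12.
Float = 30 − 22 = 8.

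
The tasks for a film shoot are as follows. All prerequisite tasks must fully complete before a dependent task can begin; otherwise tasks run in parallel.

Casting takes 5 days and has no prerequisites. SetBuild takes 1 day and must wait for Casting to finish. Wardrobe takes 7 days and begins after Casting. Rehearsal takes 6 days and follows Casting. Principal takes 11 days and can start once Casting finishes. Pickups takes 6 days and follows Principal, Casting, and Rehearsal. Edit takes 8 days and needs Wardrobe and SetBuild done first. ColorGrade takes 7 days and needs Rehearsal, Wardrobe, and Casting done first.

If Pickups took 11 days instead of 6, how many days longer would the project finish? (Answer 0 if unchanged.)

The binding path is Casting→Principal→Pickups = 5+11+6 = 22; finish at 22 days.
Pickups lies on that path, so at 11 days the path becomes 27 days.
No other chain overtakes it, so the finish is 27 days.
Change in finish: 27 − 22 = +5 days.

5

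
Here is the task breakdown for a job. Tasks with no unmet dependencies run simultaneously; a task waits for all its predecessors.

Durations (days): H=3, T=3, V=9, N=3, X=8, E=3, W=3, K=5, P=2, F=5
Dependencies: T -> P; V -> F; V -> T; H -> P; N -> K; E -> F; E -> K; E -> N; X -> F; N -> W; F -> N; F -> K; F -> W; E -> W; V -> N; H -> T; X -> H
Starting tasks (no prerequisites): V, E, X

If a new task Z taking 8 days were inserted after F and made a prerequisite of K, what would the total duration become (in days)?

Originally the job takes 22 days.
With Z inserted, K now waits for max(N, E, F, Z).
New critical path: V→F→Z→K = 9+5+8+5 = 27 ⇒ 27 days.

27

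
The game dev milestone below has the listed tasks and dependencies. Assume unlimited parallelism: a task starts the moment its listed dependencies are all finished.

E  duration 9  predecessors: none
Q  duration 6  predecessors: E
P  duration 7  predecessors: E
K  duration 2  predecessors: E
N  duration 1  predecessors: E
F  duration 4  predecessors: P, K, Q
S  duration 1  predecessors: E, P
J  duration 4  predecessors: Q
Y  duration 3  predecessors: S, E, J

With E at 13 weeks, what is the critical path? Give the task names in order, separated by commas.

Critical path before the change: E→Q→J→Y = 9+6+4+3 = 22 giving 22 weeks.
Since E is critical, the +4 change carries straight to that chain (now 26 weeks).
No other chain overtakes it, so the finish is 26 weeks.

E, Q, J, Y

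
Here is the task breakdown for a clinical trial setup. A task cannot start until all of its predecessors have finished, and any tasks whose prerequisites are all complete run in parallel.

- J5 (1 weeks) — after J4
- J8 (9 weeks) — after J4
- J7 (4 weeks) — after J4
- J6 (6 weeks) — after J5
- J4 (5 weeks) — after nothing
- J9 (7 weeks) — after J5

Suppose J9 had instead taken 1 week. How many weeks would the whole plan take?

Actual critical path: J4→J8 = 5+9 = 14 ⇒ 14 weeks.
J9 is off the critical path — its longest chain is 13 weeks, giving 1 of slack.
The critical path is still J4→J8; finish is now 14 weeks.

14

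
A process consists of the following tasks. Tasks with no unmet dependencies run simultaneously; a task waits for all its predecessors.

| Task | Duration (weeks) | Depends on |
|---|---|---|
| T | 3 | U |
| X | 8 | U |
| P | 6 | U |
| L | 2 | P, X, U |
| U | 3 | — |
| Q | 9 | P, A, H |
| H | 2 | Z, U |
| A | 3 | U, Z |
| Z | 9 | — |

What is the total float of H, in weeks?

Critical path: Z→A→Q = 9+3+9 = 21, so the finish is 21 weeks.
The longest chain containing H totals 20 weeks.
So H can slip 12 − 11 = 1 week.

1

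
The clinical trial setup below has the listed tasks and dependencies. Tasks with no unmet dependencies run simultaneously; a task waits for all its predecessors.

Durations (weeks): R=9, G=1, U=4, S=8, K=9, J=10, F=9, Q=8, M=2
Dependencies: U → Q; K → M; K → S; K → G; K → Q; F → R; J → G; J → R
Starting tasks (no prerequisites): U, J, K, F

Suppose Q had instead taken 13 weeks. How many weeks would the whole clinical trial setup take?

22

Critical path before the change: J→R = 10+9 = 19 giving 19 weeks.
Q is off the critical path — its longest chain is 17 weeks, giving 2 of slack.
The binding chain switches to K→Q = 9+13 = 22; finish 22 weeks.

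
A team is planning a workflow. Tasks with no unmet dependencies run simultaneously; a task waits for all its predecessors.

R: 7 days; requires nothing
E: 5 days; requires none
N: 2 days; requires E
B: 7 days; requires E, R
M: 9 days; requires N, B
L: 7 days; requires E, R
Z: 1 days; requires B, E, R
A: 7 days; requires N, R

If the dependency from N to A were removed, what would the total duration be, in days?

Original critical path: R→B→M = 7+7+9 = 23 ⇒ 23 days.
Dropping N→A doesn't change A's earliest start (7); another predecessor still binds.
New critical path: R→B→M = 7+7+9 = 23 ⇒ 23 days.

23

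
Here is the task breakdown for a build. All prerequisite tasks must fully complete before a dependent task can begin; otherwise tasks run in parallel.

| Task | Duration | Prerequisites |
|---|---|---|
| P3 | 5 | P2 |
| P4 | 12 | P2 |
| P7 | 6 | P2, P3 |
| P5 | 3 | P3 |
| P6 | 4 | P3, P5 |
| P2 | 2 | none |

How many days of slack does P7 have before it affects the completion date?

The longest chain is P2→P3→P5→P6 = 2+5+3+4 = 14; overall finish 14 days.
The longest chain containing P7 totals 13 days.
Slack of P7 = 8 − 7 = 1 day.

1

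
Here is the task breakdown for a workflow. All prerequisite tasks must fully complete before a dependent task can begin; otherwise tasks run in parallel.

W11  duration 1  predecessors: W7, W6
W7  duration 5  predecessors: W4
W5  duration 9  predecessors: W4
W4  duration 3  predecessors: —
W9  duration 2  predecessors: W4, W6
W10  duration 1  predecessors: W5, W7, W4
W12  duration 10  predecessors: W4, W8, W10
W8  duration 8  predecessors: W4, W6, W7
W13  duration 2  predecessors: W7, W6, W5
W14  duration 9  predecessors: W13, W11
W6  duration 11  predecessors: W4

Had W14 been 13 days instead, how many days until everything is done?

The binding path is W4→W6→W8→W12 = 3+11+8+10 = 32; finish at 32 days.
W14 is off the critical path — its longest chain is 25 days, giving 7 of slack.
The critical path is still W4→W6→W8→W12; finish is now 32 days.

32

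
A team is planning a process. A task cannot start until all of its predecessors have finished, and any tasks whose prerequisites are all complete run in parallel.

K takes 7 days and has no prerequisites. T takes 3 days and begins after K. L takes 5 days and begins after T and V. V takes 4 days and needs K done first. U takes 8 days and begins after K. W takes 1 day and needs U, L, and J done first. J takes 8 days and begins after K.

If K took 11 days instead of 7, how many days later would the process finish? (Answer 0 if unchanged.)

4

Actual critical path: K→V→L→W = 7+4+5+1 = 17 ⇒ 17 days.
K lies on that path, so at 11 days the path becomes 21 days.
That remains the longest chain; total 21 days.
Change in finish: 21 − 17 = +4 days.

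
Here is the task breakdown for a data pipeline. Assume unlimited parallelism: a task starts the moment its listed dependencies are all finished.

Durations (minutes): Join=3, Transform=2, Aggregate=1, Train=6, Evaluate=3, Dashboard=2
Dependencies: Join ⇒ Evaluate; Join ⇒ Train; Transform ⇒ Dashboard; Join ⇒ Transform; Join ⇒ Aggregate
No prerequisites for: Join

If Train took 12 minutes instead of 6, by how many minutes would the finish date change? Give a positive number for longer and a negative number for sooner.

As given, the longest chain is Join→Train = 3+6 = 9, so the finish is 9 minutes.
Train is on the critical path; changing it to 12 makes that path 15 minutes.
The critical path is still Join→Train; finish is now 15 minutes.
Change in finish: 15 − 9 = +6 minutes.

6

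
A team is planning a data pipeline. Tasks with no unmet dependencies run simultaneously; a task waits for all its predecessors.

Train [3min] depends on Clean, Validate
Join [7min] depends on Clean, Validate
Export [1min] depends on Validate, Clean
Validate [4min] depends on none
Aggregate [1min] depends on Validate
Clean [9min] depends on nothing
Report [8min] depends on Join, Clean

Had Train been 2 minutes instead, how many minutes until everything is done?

Baseline: Clean→Join→Report = 9+7+8 = 24 → 24 minutes.
Train is off the critical path — its longest chain is 12 minutes, giving 12 of slack.
No other chain overtakes it, so the finish is 24 minutes.

24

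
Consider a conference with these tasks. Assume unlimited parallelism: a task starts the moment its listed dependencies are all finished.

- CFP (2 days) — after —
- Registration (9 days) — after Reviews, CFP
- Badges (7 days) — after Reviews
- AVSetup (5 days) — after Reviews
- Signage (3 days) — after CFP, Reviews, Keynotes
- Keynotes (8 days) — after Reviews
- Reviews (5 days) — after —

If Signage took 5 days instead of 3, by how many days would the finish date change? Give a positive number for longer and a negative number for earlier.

2

Critical path before the change: Reviews→Keynotes→Signage = 5+8+3 = 16 giving 16 days.
Signage is on the critical path; changing it to 5 makes that path 18 days.
That remains the longest chain; total 18 days.
Change in finish: 18 − 16 = +2 days.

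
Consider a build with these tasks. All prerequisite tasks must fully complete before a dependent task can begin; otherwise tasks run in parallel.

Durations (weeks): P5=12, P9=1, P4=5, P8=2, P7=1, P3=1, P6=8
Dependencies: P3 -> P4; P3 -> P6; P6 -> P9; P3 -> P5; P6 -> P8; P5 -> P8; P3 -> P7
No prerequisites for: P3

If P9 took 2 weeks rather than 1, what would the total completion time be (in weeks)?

15

Baseline: P3→P5→P8 = 1+12+2 = 15 → 15 weeks.
P9 is off the critical path — its longest chain is 10 weeks, giving 5 of slack.
The critical path is still P3→P5→P8; finish is now 15 weeks.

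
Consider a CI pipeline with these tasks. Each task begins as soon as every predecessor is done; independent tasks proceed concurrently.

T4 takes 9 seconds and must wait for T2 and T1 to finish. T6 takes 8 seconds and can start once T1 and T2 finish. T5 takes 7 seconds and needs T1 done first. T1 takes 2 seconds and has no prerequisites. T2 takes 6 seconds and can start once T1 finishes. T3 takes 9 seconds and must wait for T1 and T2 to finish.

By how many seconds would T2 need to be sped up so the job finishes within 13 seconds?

4

Current finish: 17 seconds; target: 13.
T2 is on every critical path, so each second cut from T2 cuts the finish by one (this holds down to a finish of 12).
Need 17 − 13 = 4 seconds off T2 → T2 becomes 2 seconds, finish becomes 13.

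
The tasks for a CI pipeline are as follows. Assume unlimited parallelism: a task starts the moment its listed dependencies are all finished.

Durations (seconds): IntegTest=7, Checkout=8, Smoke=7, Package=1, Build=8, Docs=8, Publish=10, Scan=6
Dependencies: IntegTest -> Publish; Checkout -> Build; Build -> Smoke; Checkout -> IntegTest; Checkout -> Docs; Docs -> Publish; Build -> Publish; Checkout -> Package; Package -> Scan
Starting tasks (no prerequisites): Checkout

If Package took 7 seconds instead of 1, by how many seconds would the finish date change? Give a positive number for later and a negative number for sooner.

Baseline: Checkout→Build→Publish = 8+8+10 = 26 → 26 seconds.
Package has 11 seconds of float (longest path through it is 15).
The critical path is still Checkout→Build→Publish; finish is now 26 seconds.
Change in finish: 26 − 26 = +0 seconds.

0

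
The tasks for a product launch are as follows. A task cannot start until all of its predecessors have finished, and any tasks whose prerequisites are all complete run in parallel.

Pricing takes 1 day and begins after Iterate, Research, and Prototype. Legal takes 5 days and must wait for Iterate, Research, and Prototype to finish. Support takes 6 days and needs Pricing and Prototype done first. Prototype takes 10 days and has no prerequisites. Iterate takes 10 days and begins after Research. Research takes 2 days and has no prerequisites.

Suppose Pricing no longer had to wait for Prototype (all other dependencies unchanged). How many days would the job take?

Original critical path: Research→Iterate→Pricing→Support = 2+10+1+6 = 19 ⇒ 19 days.
Dropping Prototype→Pricing doesn't change Pricing's earliest start (12); another predecessor still binds.
After: Research→Iterate→Pricing→Support = 2+10+1+6 = 19 → 19 days.

19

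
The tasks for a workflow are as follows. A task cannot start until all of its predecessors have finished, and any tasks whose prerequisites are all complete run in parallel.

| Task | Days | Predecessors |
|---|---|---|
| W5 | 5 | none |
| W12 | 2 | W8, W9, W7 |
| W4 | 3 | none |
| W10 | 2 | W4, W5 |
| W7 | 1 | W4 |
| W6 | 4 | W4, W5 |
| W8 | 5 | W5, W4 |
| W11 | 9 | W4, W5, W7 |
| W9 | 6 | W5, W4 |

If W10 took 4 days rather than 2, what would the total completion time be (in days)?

14

As given, the longest chain is W5→W11 = 5+9 = 14, so the finish is 14 days.
W10 has 7 days of float (longest path through it is 7).
No other chain overtakes it, so the finish is 14 days.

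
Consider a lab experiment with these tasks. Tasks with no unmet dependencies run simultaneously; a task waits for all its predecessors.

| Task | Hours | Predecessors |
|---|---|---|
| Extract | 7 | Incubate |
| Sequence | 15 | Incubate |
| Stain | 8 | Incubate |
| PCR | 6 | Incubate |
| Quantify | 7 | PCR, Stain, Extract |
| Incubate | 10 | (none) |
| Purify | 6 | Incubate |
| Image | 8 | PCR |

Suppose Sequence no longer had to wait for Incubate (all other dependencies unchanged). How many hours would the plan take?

25

Original critical path: Incubate→Sequence = 10+15 = 25 ⇒ 25 hours.
Without Incubate→Sequence, Sequence's earliest start moves from 10 to 0.
The longest chain is now Incubate→Stain→Quantify = 10+8+7 = 25, so the plan takes 25 hours.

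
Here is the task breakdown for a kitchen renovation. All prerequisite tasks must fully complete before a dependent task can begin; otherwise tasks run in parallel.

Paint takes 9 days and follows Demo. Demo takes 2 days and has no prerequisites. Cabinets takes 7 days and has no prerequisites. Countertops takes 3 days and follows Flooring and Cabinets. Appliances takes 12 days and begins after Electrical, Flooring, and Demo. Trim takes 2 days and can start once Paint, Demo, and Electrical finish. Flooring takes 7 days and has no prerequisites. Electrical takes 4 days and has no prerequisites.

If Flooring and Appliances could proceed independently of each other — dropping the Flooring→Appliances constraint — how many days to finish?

16

Before: longest chain Flooring→Appliances = 7+12 = 19, finish 19.
Without Flooring→Appliances, Appliances's earliest start moves from 7 to 4.
The longest chain is now Electrical→Appliances = 4+12 = 16, so the job takes 16 days.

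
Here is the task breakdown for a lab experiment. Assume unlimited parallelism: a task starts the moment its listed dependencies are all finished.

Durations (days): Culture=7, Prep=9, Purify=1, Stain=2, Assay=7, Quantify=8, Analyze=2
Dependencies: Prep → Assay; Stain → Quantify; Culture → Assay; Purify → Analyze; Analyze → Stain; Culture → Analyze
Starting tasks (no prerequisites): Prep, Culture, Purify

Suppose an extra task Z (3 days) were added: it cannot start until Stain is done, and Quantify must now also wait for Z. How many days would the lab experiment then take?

22

Originally the lab experiment takes 19 days.
With Z inserted, Quantify now waits for max(Stain, Z).
New critical path: Culture→Analyze→Stain→Z→Quantify = 7+2+2+3+8 = 22 ⇒ 22 days.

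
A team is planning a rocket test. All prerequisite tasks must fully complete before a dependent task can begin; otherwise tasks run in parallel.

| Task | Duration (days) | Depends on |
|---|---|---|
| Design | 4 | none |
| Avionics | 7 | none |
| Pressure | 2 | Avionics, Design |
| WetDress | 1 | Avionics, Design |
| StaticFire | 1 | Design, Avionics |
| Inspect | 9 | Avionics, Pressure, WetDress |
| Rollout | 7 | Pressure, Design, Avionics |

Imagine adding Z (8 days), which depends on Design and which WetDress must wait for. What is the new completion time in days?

Originally the project takes 18 days.
With Z inserted, WetDress now waits for max(Avionics, Design, Z).
New critical path: Design→Z→WetDress→Inspect = 4+8+1+9 = 22 ⇒ 22 days.

22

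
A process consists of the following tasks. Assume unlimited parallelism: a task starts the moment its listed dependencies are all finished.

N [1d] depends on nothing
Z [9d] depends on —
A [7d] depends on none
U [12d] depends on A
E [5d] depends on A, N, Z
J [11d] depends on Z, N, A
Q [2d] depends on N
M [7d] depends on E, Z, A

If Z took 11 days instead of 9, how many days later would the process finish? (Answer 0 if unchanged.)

Actual critical path: Z→E→M = 9+5+7 = 21 ⇒ 21 days.
Since Z is critical, the +2 change carries straight to that chain (now 23 days).
No other chain overtakes it, so the finish is 23 days.
Change in finish: 23 − 21 = +2 days.

2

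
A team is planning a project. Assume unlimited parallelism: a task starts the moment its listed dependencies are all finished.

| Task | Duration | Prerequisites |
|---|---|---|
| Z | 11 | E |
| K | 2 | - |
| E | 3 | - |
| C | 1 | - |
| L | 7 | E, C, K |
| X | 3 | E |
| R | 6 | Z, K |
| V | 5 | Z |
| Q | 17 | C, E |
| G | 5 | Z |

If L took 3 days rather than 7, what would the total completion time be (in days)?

The binding path is E→Z→R = 3+11+6 = 20; finish at 20 days.
The longest path through L is only 10 days, so L has float 10.
The critical path is still E→Z→R; finish is now 20 days.

20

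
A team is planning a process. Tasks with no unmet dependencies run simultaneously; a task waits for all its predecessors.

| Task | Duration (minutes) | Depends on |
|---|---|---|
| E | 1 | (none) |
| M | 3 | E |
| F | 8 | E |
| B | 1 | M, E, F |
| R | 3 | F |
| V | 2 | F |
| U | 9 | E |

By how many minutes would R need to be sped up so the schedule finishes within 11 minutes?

1

Current finish: 12 minutes; target: 11.
R is on every critical path, so each minute cut from R cuts the finish by one (this holds down to a finish of 11).
Need 12 − 11 = 1 minute off R → R becomes 2 minutes, finish becomes 11.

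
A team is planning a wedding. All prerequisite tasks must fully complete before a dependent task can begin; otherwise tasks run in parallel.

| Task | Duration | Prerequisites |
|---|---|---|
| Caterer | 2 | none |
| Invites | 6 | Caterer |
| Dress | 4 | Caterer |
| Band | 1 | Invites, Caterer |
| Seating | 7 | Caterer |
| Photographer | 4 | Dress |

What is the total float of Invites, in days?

Critical path: Caterer→Dress→Photographer = 2+4+4 = 10, so the finish is 10 days.
Invites finishes as early as 8 and must finish by 9.
Slack of Invites = 3 − 2 = 1 day.

1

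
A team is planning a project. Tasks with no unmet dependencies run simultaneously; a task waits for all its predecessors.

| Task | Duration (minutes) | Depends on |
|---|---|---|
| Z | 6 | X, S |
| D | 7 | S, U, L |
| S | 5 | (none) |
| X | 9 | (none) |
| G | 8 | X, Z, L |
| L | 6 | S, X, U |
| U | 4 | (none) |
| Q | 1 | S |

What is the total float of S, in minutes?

4

X→L→G = 9+6+8 = 23 sets the makespan at 23 minutes.
The longest chain containing S totals 19 minutes.
Float = 23 − 19 = 4.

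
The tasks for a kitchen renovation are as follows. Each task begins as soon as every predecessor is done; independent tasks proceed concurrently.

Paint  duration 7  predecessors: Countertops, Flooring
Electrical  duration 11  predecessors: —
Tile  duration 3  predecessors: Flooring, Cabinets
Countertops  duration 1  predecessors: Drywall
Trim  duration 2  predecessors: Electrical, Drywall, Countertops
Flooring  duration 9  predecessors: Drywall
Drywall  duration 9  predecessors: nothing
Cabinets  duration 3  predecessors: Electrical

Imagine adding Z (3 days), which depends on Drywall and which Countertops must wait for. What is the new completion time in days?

25

Originally the job takes 25 days.
With Z inserted, Countertops now waits for max(Drywall, Z).
New critical path: Drywall→Flooring→Paint = 9+9+7 = 25 ⇒ 25 days.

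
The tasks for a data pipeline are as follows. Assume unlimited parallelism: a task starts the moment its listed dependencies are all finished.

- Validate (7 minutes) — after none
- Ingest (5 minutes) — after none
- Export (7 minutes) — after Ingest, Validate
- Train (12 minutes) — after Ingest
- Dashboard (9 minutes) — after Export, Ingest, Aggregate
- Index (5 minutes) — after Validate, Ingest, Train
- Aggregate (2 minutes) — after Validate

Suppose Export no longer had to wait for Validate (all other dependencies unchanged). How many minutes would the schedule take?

Before: longest chain Validate→Export→Dashboard = 7+7+9 = 23, finish 23.
Without Validate→Export, Export's earliest start moves from 7 to 5.
After: Ingest→Train→Index = 5+12+5 = 22 → 22 minutes.

22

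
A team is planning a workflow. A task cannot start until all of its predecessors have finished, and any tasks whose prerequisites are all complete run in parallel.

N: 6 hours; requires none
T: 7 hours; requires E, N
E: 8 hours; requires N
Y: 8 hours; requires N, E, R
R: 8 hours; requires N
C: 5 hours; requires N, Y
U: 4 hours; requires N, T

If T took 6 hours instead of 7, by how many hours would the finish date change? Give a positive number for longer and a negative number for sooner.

0

Critical path before the change: N→E→Y→C = 6+8+8+5 = 27 giving 27 hours.
T is off the critical path — its longest chain is 25 hours, giving 2 of slack.
That remains the longest chain; total 27 hours.
Change in finish: 27 − 27 = +0 hours.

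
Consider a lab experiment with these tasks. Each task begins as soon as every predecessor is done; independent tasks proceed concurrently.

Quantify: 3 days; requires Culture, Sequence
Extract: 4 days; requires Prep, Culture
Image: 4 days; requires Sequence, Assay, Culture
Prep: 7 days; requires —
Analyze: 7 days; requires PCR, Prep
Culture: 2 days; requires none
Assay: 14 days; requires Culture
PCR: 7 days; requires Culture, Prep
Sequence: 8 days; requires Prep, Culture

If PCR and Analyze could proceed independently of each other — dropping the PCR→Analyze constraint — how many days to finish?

20

Before: longest chain Prep→PCR→Analyze = 7+7+7 = 21, finish 21.
Without PCR→Analyze, Analyze's earliest start moves from 14 to 7.
The longest chain is now Culture→Assay→Image = 2+14+4 = 20, so the job takes 20 days.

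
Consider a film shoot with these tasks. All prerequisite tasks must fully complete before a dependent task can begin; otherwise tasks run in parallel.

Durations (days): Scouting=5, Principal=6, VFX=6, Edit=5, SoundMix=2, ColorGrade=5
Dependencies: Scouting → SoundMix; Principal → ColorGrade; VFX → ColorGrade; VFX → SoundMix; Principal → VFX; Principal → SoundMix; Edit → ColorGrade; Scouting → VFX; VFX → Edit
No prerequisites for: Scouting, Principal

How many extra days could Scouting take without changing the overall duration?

Principal→VFX→Edit→ColorGrade = 6+6+5+5 = 22 sets the makespan at 22 days.
The longest chain containing Scouting totals 21 days.
Slack of Scouting = 1 − 0 = 1 day.

1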